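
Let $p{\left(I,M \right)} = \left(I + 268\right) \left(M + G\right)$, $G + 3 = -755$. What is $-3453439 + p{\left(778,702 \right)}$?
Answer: $-3512015$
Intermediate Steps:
$G = -758$ ($G = -3 - 755 = -758$)
$p{\left(I,M \right)} = \left(-758 + M\right) \left(268 + I\right)$ ($p{\left(I,M \right)} = \left(I + 268\right) \left(M - 758\right) = \left(268 + I\right) \left(-758 + M\right) = \left(-758 + M\right) \left(268 + I\right)$)
$-3453439 + p{\left(778,702 \right)} = -3453439 + \left(-203144 - 589724 + 268 \cdot 702 + 778 \cdot 702\right) = -3453439 + \left(-203144 - 589724 + 188136 + 546156\right) = -3453439 - 58576 = -3512015$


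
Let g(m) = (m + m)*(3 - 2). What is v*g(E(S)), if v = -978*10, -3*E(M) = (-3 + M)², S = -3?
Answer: 234720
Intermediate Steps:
E(M) = -(-3 + M)²/3
g(m) = 2*m (g(m) = (2*m)*1 = 2*m)
v = -9780
v*g(E(S)) = -19560*(-(-3 - 3)²/3) = -19560*(-⅓*(-6)²) = -19560*(-⅓*36) = -19560*(-12) = -9780*(-24) = 234720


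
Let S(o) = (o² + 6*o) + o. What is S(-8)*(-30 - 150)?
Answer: -1440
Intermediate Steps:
S(o) = o² + 7*o
S(-8)*(-30 - 150) = (-8*(7 - 8))*(-30 - 150) = -8*(-1)*(-180) = 8*(-180) = -1440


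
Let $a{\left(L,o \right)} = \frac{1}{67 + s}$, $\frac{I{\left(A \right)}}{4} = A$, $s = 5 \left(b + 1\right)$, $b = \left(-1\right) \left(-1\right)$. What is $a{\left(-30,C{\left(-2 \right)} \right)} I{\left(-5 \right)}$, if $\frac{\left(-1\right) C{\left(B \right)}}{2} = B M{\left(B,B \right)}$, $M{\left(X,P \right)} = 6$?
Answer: $- \frac{20}{77} \approx -0.25974$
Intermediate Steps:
$b = 1$
$s = 10$ ($s = 5 \left(1 + 1\right) = 5 \cdot 2 = 10$)
$I{\left(A \right)} = 4 A$
$C{\left(B \right)} = - 12 B$ ($C{\left(B \right)} = - 2 B 6 = - 2 \cdot 6 B = - 12 B$)
$a{\left(L,o \right)} = \frac{1}{77}$ ($a{\left(L,o \right)} = \frac{1}{67 + 10} = \frac{1}{77}$)
$a{\left(-30,C{\left(-2 \right)} \right)} I{\left(-5 \right)} = \frac{4 \left(-5\right)}{77} = \frac{1}{77} \left(-20\right) = - \frac{20}{77}$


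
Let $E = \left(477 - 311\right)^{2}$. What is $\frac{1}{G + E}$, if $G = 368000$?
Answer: $\frac{1}{395556} \approx 2.5281 \cdot 10^{-6}$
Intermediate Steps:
$E = 27556$ ($E = 166^{2} = 27556$)
$\frac{1}{G + E} = \frac{1}{368000 + 27556} = \frac{1}{395556}$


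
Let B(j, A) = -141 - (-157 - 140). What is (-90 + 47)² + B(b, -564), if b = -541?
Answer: 2005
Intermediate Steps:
B(j, A) = 156 (B(j, A) = -141 - 1*(-297) = -141 + 297 = 156)
(-90 + 47)² + B(b, -564) = (-90 + 47)² + 156 = (-43)² + 156 = 1849 + 156 = 2005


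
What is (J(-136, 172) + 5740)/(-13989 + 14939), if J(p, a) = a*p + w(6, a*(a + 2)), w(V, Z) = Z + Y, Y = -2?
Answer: 323/25 ≈ 12.920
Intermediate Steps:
w(V, Z) = -2 + Z (w(V, Z) = Z - 2 = -2 + Z)
J(p, a) = -2 + a*p + a*(2 + a) (J(p, a) = a*p + (-2 + a*(a + 2)) = a*p + (-2 + a*(2 + a)) = -2 + a*p + a*(2 + a))
(J(-136, 172) + 5740)/(-13989 + 14939) = ((-2 + 172*(-136) + 172*(2 + 172)) + 5740)/(-13989 + 14939) = ((-2 - 23392 + 172*174) + 5740)/950 = ((-2 - 23392 + 29928) + 5740)*(1/950) = (6534 + 5740)*(1/950) = 12274*(1/950) = 323/25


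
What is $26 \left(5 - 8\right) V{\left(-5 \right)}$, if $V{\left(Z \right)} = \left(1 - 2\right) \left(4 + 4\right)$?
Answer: $624$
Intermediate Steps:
$V{\left(Z \right)} = -8$ ($V{\left(Z \right)} = \left(-1\right) 8 = -8$)
$26 \left(5 - 8\right) V{\left(-5 \right)} = 26 \left(5 - 8\right) \left(-8\right) = 26 \left(-3\right) \left(-8\right) = \left(-78\right) \left(-8\right) = 624$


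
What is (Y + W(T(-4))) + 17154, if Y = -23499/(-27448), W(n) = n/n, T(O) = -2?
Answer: 470893939/27448 ≈ 17156.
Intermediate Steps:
W(n) = 1
Y = 23499/27448 (Y = -23499*(-1/27448) = 23499/27448 ≈ 0.85613)
(Y + W(T(-4))) + 17154 = (23499/27448 + 1) + 17154 = 50947/27448 + 17154 = 470893939/27448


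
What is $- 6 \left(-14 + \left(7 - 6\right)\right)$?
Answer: $78$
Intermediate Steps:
$- 6 \left(-14 + \left(7 - 6\right)\right) = - 6 \left(-14 + 1\right) = \left(-6\right) \left(-13\right) = 78$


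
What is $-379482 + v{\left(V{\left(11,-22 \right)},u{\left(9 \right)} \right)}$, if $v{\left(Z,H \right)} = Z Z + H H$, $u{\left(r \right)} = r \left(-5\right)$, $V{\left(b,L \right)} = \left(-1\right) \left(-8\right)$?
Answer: $-377393$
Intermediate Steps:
$V{\left(b,L \right)} = 8$
$u{\left(r \right)} = - 5 r$
$v{\left(Z,H \right)} = H^{2} + Z^{2}$ ($v{\left(Z,H \right)} = Z^{2} + H^{2} = H^{2} + Z^{2}$)
$-379482 + v{\left(V{\left(11,-22 \right)},u{\left(9 \right)} \right)} = -379482 + \left(\left(\left(-5\right) 9\right)^{2} + 8^{2}\right) = -379482 + \left(\left(-45\right)^{2} + 64\right) = -379482 + \left(2025 + 64\right) = -379482 + 2089 = -377393$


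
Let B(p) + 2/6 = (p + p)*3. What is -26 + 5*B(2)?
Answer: 97/3 ≈ 32.333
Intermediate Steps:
B(p) = -⅓ + 6*p (B(p) = -⅓ + (p + p)*3 = -⅓ + (2*p)*3 = -⅓ + 6*p)
-26 + 5*B(2) = -26 + 5*(-⅓ + 6*2) = -26 + 5*(-⅓ + 12) = -26 + 5*(35/3) = -26 + 175/3 = 97/3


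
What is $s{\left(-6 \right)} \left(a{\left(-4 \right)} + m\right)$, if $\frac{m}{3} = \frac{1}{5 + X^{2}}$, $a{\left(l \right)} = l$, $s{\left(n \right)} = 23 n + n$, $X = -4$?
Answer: $\frac{3888}{7} \approx 555.43$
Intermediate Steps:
$s{\left(n \right)} = 24 n$
$m = \frac{1}{7}$ ($m = \frac{3}{5 + \left(-4\right)^{2}} = \frac{3}{5 + 16} = \frac{3}{21} = 3 \cdot \frac{1}{21} = \frac{1}{7} \approx 0.14286$)
$s{\left(-6 \right)} \left(a{\left(-4 \right)} + m\right) = 24 \left(-6\right) \left(-4 + \frac{1}{7}\right) = \left(-144\right) \left(- \frac{27}{7}\right) = \frac{3888}{7}$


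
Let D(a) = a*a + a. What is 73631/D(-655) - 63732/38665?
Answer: -978157369/662517042 ≈ -1.4764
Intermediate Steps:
D(a) = a + a**2 (D(a) = a**2 + a = a + a**2)
73631/D(-655) - 63732/38665 = 73631/((-655*(1 - 655))) - 63732/38665 = 73631/((-655*(-654))) - 63732*1/38665 = 73631/428370 - 63732/38665 = -978157369/662517042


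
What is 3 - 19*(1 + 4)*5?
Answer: -472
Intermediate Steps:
3 - 19*(1 + 4)*5 = 3 - 95*5 = 3 - 19*25 = 3 - 475 = -472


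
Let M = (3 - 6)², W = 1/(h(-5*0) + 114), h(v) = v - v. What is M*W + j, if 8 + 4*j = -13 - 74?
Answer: -1799/76 ≈ -23.671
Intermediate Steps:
j = -95/4 (j = -2 + (-13 - 74)/4 = -2 + (¼)*(-87) = -2 - 87/4 = -95/4 ≈ -23.750)
h(v) = 0
W = 1/114 (W = 1/(0 + 114) = 1/114 ≈ 0.0087719)
M = 9 (M = (-3)² = 9)
M*W + j = 9*(1/114) - 95/4 = 3/38 - 95/4 = -1799/76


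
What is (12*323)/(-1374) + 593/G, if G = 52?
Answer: 102205/11908 ≈ 8.5829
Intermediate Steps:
(12*323)/(-1374) + 593/G = (12*323)/(-1374) + 593/52 = 3876*(-1/1374) + 593*(1/52) = -646/229 + 593/52 = 102205/11908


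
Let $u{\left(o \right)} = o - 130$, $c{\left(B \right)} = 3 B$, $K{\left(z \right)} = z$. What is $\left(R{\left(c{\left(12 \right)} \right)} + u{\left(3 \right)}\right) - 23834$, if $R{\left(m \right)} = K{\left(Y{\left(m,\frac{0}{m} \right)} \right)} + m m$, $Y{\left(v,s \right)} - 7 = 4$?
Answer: $-22654$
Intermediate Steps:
$Y{\left(v,s \right)} = 11$ ($Y{\left(v,s \right)} = 7 + 4 = 11$)
$u{\left(o \right)} = -130 + o$
$R{\left(m \right)} = 11 + m^{2}$ ($R{\left(m \right)} = 11 + m m = 11 + m^{2}$)
$\left(R{\left(c{\left(12 \right)} \right)} + u{\left(3 \right)}\right) - 23834 = \left(\left(11 + \left(3 \cdot 12\right)^{2}\right) + \left(-130 + 3\right)\right) - 23834 = \left(\left(11 + 36^{2}\right) - 127\right) - 23834 = \left(\left(11 + 1296\right) - 127\right) - 23834 = \left(1307 - 127\right) - 23834 = 1180 - 23834 = -22654$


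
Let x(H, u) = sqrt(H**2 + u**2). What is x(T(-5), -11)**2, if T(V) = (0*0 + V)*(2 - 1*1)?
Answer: 146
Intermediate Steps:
T(V) = V (T(V) = (0 + V)*(2 - 1) = V*1 = V)
x(T(-5), -11)**2 = (sqrt((-5)**2 + (-11)**2))**2 = (sqrt(25 + 121))**2 = (sqrt(146))**2 = 146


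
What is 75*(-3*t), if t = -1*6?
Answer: 1350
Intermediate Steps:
t = -6
75*(-3*t) = 75*(-3*(-6)) = 75*18 = 1350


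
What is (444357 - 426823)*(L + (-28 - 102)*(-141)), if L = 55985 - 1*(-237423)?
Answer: 5466014092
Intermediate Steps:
L = 293408 (L = 55985 + 237423 = 293408)
(444357 - 426823)*(L + (-28 - 102)*(-141)) = (444357 - 426823)*(293408 + (-28 - 102)*(-141)) = 17534*(293408 - 130*(-141)) = 17534*(293408 + 18330) = 17534*311738 = 5466014092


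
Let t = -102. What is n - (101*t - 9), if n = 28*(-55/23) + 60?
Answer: 236993/23 ≈ 10304.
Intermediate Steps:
n = -160/23 (n = 28*(-55*1/23) + 60 = 28*(-55/23) + 60 = -1540/23 + 60 = -160/23 ≈ -6.9565)
n - (101*t - 9) = -160/23 - (101*(-102) - 9) = -160/23 - (-10302 - 9) = -160/23 - 1*(-10311) = -160/23 + 10311 = 236993/23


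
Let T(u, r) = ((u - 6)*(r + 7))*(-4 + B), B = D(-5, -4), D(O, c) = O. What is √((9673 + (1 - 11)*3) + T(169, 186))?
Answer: 4*I*√17093 ≈ 522.96*I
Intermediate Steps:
B = -5
T(u, r) = -9*(-6 + u)*(7 + r) (T(u, r) = ((u - 6)*(r + 7))*(-4 - 5) = ((-6 + u)*(7 + r))*(-9) = -9*(-6 + u)*(7 + r))
√((9673 + (1 - 11)*3) + T(169, 186)) = √((9673 + (1 - 11)*3) + (378 - 63*169 + 54*186 - 9*186*169)) = √((9673 - 10*3) + (378 - 10647 + 10044 - 282906)) = √((9673 - 30) - 283131) = √(9643 - 283131) = √(-273488) = 4*I*√17093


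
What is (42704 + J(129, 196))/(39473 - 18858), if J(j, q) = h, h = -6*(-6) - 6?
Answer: 42734/20615 ≈ 2.0730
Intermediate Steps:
h = 30 (h = 36 - 6 = 30)
J(j, q) = 30
(42704 + J(129, 196))/(39473 - 18858) = (42704 + 30)/(39473 - 18858) = 42734/20615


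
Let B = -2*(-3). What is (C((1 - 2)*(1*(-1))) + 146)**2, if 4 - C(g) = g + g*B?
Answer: 20449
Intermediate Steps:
B = 6
C(g) = 4 - 7*g (C(g) = 4 - (g + g*6) = 4 - (g + 6*g) = 4 - 7*g)
(C((1 - 2)*(1*(-1))) + 146)**2 = ((4 - 7*(1 - 2)*1*(-1)) + 146)**2 = ((4 - (-7)*(-1)) + 146)**2 = ((4 - 7*1) + 146)**2 = ((4 - 7) + 146)**2 = (-3 + 146)**2 = 143**2 = 20449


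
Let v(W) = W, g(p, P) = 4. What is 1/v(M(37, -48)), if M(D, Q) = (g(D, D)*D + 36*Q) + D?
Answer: -1/1543 ≈ -0.00064809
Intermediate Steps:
M(D, Q) = 5*D + 36*Q (M(D, Q) = (4*D + 36*Q) + D = 5*D + 36*Q)
1/v(M(37, -48)) = 1/(5*37 + 36*(-48)) = 1/(185 - 1728) = 1/(-1543) = -1/1543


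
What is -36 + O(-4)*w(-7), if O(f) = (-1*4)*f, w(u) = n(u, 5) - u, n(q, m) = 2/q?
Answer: 500/7 ≈ 71.429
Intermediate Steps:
w(u) = -u + 2/u (w(u) = 2/u - u = -u + 2/u)
O(f) = -4*f
-36 + O(-4)*w(-7) = -36 + (-4*(-4))*(-1*(-7) + 2/(-7)) = -36 + 16*(7 + 2*(-⅐)) = -36 + 16*(7 - 2/7) = -36 + 16*(47/7) = -36 + 752/7 = 500/7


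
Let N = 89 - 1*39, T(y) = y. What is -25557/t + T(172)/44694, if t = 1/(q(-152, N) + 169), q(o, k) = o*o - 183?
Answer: -13187213422024/22347 ≈ -5.9011e+8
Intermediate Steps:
N = 50 (N = 89 - 39 = 50)
q(o, k) = -183 + o² (q(o, k) = o² - 183 = -183 + o²)
t = 1/23090 (t = 1/((-183 + (-152)²) + 169) = 1/((-183 + 23104) + 169) = 1/(22921 + 169) = 1/23090 ≈ 4.3309e-5)
-25557/t + T(172)/44694 = -25557/1/23090 + 172/44694 = -25557*23090 + 172*(1/44694) = -590111130 + 86/22347 = -13187213422024/22347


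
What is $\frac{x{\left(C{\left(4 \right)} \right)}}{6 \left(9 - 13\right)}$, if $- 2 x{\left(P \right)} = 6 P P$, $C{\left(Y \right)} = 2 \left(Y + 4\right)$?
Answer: $32$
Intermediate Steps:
$C{\left(Y \right)} = 8 + 2 Y$ ($C{\left(Y \right)} = 2 \left(4 + Y\right) = 8 + 2 Y$)
$x{\left(P \right)} = - 3 P^{2}$ ($x{\left(P \right)} = - \frac{6 P P}{2} = - \frac{6 P^{2}}{2} = - 3 P^{2}$)
$\frac{x{\left(C{\left(4 \right)} \right)}}{6 \left(9 - 13\right)} = \frac{\left(-3\right) \left(8 + 2 \cdot 4\right)^{2}}{6 \left(9 - 13\right)} = \frac{\left(-3\right) \left(8 + 8\right)^{2}}{6 \left(-4\right)} = \frac{\left(-3\right) 16^{2}}{-24} = \left(-3\right) 256 \left(- \frac{1}{24}\right) = \left(-768\right) \left(- \frac{1}{24}\right) = 32$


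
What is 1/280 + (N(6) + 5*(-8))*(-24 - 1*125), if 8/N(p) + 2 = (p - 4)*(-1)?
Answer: 1752241/280 ≈ 6258.0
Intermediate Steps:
N(p) = 8/(2 - p) (N(p) = 8/(-2 + (p - 4)*(-1)) = 8/(-2 + (-4 + p)*(-1)) = 8/(-2 + (4 - p)) = 8/(2 - p))
1/280 + (N(6) + 5*(-8))*(-24 - 1*125) = 1/280 + (-8/(-2 + 6) + 5*(-8))*(-24 - 1*125) = 1/280 + (-8/4 - 40)*(-24 - 125) = 1/280 + (-8*¼ - 40)*(-149) = 1/280 + (-2 - 40)*(-149) = 1/280 - 42*(-149) = 1/280 + 6258 = 1752241/280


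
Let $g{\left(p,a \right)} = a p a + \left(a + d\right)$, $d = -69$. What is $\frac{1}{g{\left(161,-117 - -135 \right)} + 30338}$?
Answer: $\frac{1}{82451} \approx 1.2128 \cdot 10^{-5}$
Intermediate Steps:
$g{\left(p,a \right)} = -69 + a + p a^{2}$ ($g{\left(p,a \right)} = a p a + \left(a - 69\right) = p a^{2} + \left(-69 + a\right) = -69 + a + p a^{2}$)
$\frac{1}{g{\left(161,-117 - -135 \right)} + 30338} = \frac{1}{\left(-69 - -18 + 161 \left(-117 - -135\right)^{2}\right) + 30338} = \frac{1}{\left(-69 + \left(-117 + 135\right) + 161 \left(-117 + 135\right)^{2}\right) + 30338} = \frac{1}{\left(-69 + 18 + 161 \cdot 18^{2}\right) + 30338} = \frac{1}{\left(-69 + 18 + 161 \cdot 324\right) + 30338} = \frac{1}{\left(-69 + 18 + 52164\right) + 30338} = \frac{1}{52113 + 30338} = \frac{1}{82451}$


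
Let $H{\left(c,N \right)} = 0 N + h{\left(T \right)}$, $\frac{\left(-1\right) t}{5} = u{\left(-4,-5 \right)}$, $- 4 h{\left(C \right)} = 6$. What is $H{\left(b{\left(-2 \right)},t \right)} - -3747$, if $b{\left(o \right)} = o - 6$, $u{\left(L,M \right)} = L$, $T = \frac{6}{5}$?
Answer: $\frac{7491}{2} \approx 3745.5$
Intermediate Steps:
$T = \frac{6}{5}$ ($T = 6 \cdot \frac{1}{5} = \frac{6}{5} \approx 1.2$)
$h{\left(C \right)} = - \frac{3}{2}$ ($h{\left(C \right)} = \left(- \frac{1}{4}\right) 6 = - \frac{3}{2}$)
$b{\left(o \right)} = -6 + o$ ($b{\left(o \right)} = o - 6 = -6 + o$)
$t = 20$ ($t = \left(-5\right) \left(-4\right) = 20$)
$H{\left(c,N \right)} = - \frac{3}{2}$ ($H{\left(c,N \right)} = 0 N - \frac{3}{2} = 0 - \frac{3}{2} = - \frac{3}{2}$)
$H{\left(b{\left(-2 \right)},t \right)} - -3747 = - \frac{3}{2} - -3747 = - \frac{3}{2} + 3747 = \frac{7491}{2}$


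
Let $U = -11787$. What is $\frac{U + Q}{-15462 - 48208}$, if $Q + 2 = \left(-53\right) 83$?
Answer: $\frac{8094}{31835} \approx 0.25425$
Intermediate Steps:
$Q = -4401$ ($Q = -2 - 4399 = -4401$)
$\frac{U + Q}{-15462 - 48208} = \frac{-11787 - 4401}{-15462 - 48208} = - \frac{16188}{-63670} = \left(-16188\right) \left(- \frac{1}{63670}\right) = \frac{8094}{31835}$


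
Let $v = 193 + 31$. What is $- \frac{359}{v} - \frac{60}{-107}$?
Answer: $- \frac{24973}{23968} \approx -1.0419$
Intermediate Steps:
$v = 224$
$- \frac{359}{v} - \frac{60}{-107} = - \frac{359}{224} - \frac{60}{-107} = \left(-359\right) \frac{1}{224} - - \frac{60}{107} = - \frac{359}{224} + \frac{60}{107} = - \frac{24973}{23968}$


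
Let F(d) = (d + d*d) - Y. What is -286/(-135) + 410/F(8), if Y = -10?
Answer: 961/135 ≈ 7.1185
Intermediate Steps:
F(d) = 10 + d + d² (F(d) = (d + d*d) - 1*(-10) = (d + d²) + 10 = 10 + d + d²)
-286/(-135) + 410/F(8) = -286/(-135) + 410/(10 + 8 + 8²) = -286*(-1/135) + 410/(10 + 8 + 64) = 286/135 + 410/82 = 286/135 + 410*(1/82) = 286/135 + 5 = 961/135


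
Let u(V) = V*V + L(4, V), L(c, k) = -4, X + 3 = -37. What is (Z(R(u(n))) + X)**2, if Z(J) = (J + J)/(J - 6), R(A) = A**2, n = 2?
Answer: 1600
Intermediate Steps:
X = -40 (X = -3 - 37 = -40)
u(V) = -4 + V**2 (u(V) = V*V - 4 = V**2 - 4 = -4 + V**2)
Z(J) = 2*J/(-6 + J) (Z(J) = (2*J)/(-6 + J) = 2*J/(-6 + J))
(Z(R(u(n))) + X)**2 = (2*(-4 + 2**2)**2/(-6 + (-4 + 2**2)**2) - 40)**2 = (2*(-4 + 4)**2/(-6 + (-4 + 4)**2) - 40)**2 = (2*0**2/(-6 + 0**2) - 40)**2 = (2*0/(-6 + 0) - 40)**2 = (2*0/(-6) - 40)**2 = (2*0*(-1/6) - 40)**2 = (0 - 40)**2 = (-40)**2 = 1600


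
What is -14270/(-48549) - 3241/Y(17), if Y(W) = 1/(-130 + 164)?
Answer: -5349794236/48549 ≈ -1.1019e+5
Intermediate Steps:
Y(W) = 1/34
-14270/(-48549) - 3241/Y(17) = -14270/(-48549) - 3241/1/34 = -14270*(-1/48549) - 3241*34 = 14270/48549 - 110194 = -5349794236/48549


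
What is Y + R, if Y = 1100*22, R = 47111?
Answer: 71311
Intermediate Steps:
Y = 24200
Y + R = 24200 + 47111 = 71311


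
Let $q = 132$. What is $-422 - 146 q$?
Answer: $-19694$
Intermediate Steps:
$-422 - 146 q = -422 - 19272 = -19694$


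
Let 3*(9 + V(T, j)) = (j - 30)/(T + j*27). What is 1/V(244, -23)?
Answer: -1131/10126 ≈ -0.11169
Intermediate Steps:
V(T, j) = -9 + (-30 + j)/(3*(T + 27*j)) (V(T, j) = -9 + ((j - 30)/(T + j*27))/3 = -9 + ((-30 + j)/(T + 27*j))/3 = -9 + (-30 + j)/(3*(T + 27*j)))
1/V(244, -23) = 1/((-30 - 728*(-23) - 27*244)/(3*(244 + 27*(-23)))) = 1/((-30 + 16744 - 6588)/(3*(244 - 621))) = 1/((1/3)*10126/(-377)) = 1/((1/3)*(-1/377)*10126) = 1/(-10126/1131) = -1131/10126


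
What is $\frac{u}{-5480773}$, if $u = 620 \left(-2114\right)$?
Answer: $\frac{1310680}{5480773} \approx 0.23914$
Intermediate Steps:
$u = -1310680$
$\frac{u}{-5480773} = - \frac{1310680}{-5480773} = \left(-1310680\right) \left(- \frac{1}{5480773}\right) = \frac{1310680}{5480773}$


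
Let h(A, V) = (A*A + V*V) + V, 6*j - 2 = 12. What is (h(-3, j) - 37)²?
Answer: 33124/81 ≈ 408.94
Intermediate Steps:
j = 7/3 (j = ⅓ + (⅙)*12 = ⅓ + 2 = 7/3 ≈ 2.3333)
h(A, V) = V + A² + V² (h(A, V) = (A² + V²) + V = V + A² + V²)
(h(-3, j) - 37)² = ((7/3 + (-3)² + (7/3)²) - 37)² = ((7/3 + 9 + 49/9) - 37)² = (151/9 - 37)² = (-182/9)² = 33124/81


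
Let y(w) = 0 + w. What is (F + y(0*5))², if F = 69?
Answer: 4761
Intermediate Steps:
y(w) = w
(F + y(0*5))² = (69 + 0*5)² = (69 + 0)² = 69² = 4761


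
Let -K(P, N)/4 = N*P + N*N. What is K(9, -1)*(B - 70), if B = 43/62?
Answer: -68752/31 ≈ -2217.8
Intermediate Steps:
B = 43/62 (B = 43*(1/62) = 43/62 ≈ 0.69355)
K(P, N) = -4*N² - 4*N*P (K(P, N) = -4*(N*P + N*N) = -4*(N*P + N²) = -4*(N² + N*P) = -4*N² - 4*N*P)
K(9, -1)*(B - 70) = (-4*(-1)*(-1 + 9))*(43/62 - 70) = -4*(-1)*8*(-4297/62) = 32*(-4297/62) = -68752/31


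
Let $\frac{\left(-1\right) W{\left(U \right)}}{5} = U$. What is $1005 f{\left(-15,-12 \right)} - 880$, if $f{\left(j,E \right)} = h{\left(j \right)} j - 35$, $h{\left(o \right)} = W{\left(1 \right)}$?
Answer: $39320$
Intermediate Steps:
$W{\left(U \right)} = - 5 U$
$h{\left(o \right)} = -5$ ($h{\left(o \right)} = \left(-5\right) 1 = -5$)
$f{\left(j,E \right)} = -35 - 5 j$ ($f{\left(j,E \right)} = - 5 j - 35 = -35 - 5 j$)
$1005 f{\left(-15,-12 \right)} - 880 = 1005 \left(-35 - -75\right) - 880 = 1005 \left(-35 + 75\right) - 880 = 1005 \cdot 40 - 880 = 40200 - 880 = 39320$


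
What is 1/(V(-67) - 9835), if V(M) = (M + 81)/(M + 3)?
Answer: -32/314727 ≈ -0.00010168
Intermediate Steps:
V(M) = (81 + M)/(3 + M)
1/(V(-67) - 9835) = 1/((81 - 67)/(3 - 67) - 9835) = 1/(14/(-64) - 9835) = 1/(-1/64*14 - 9835) = 1/(-7/32 - 9835) = 1/(-314727/32) = -32/314727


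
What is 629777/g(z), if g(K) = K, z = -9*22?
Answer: -629777/198 ≈ -3180.7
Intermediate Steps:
z = -198
629777/g(z) = 629777/(-198) = 629777*(-1/198) = -629777/198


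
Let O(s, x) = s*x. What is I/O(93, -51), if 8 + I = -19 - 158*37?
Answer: 5873/4743 ≈ 1.2382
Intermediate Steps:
I = -5873 (I = -8 + (-19 - 158*37) = -8 + (-19 - 5846) = -8 - 5865 = -5873)
I/O(93, -51) = -5873/(93*(-51)) = -5873/(-4743) = -5873*(-1/4743) = 5873/4743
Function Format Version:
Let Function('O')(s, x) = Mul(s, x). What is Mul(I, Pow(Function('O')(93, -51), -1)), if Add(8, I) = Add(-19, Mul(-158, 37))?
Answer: Rational(5873, 4743) ≈ 1.2382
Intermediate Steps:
I = -5873 (I = Add(-8, Add(-19, Mul(-158, 37))) = Add(-8, Add(-19, -5846)) = Add(-8, -5865) = -5873)
Mul(I, Pow(Function('O')(93, -51), -1)) = Mul(-5873, Pow(Mul(93, -51), -1)) = Mul(-5873, Pow(-4743, -1)) = Mul(-5873, Rational(-1, 4743)) = Rational(5873, 4743)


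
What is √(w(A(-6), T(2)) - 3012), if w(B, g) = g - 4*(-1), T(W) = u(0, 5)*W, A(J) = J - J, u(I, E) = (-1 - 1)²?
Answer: 10*I*√30 ≈ 54.772*I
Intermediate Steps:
u(I, E) = 4 (u(I, E) = (-2)² = 4)
A(J) = 0
T(W) = 4*W
w(B, g) = 4 + g (w(B, g) = g + 4 = 4 + g)
√(w(A(-6), T(2)) - 3012) = √((4 + 4*2) - 3012) = √((4 + 8) - 3012) = √(12 - 3012) = √(-3000) = 10*I*√30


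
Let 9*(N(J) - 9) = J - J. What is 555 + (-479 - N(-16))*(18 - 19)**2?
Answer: 67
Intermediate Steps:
N(J) = 9 (N(J) = 9 + (J - J)/9 = 9 + (1/9)*0 = 9 + 0 = 9)
555 + (-479 - N(-16))*(18 - 19)**2 = 555 + (-479 - 1*9)*(18 - 19)**2 = 555 + (-479 - 9)*(-1)**2 = 555 - 488*1 = 555 - 488 = 67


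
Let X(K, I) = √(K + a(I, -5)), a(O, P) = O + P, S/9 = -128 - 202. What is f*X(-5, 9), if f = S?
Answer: -2970*I ≈ -2970.0*I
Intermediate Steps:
S = -2970 (S = 9*(-128 - 202) = 9*(-330) = -2970)
X(K, I) = √(-5 + I + K) (X(K, I) = √(K + (I - 5)) = √(K + (-5 + I)) = √(-5 + I + K))
f = -2970
f*X(-5, 9) = -2970*√(-5 + 9 - 5) = -2970*I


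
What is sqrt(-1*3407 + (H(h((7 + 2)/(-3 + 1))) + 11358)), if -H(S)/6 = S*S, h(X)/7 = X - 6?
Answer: 5*I*sqrt(3914)/2 ≈ 156.41*I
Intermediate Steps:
h(X) = -42 + 7*X (h(X) = 7*(X - 6) = 7*(-6 + X) = -42 + 7*X)
H(S) = -6*S**2 (H(S) = -6*S*S = -6*S**2)
sqrt(-1*3407 + (H(h((7 + 2)/(-3 + 1))) + 11358)) = sqrt(-1*3407 + (-6*(-42 + 7*((7 + 2)/(-3 + 1)))**2 + 11358)) = sqrt(-3407 + (-6*(-42 + 7*(9/(-2)))**2 + 11358)) = sqrt(-3407 + (-6*(-42 + 7*(9*(-1/2)))**2 + 11358)) = sqrt(-3407 + (-6*(-42 + 7*(-9/2))**2 + 11358)) = sqrt(-3407 + (-6*(-42 - 63/2)**2 + 11358)) = sqrt(-3407 + (-6*(-147/2)**2 + 11358)) = sqrt(-3407 + (-6*21609/4 + 11358)) = sqrt(-3407 + (-64827/2 + 11358)) = sqrt(-3407 - 42111/2) = sqrt(-48925/2) = 5*I*sqrt(3914)/2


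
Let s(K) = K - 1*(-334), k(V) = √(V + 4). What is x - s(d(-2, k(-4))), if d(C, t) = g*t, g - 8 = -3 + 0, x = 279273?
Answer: 278939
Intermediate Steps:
g = 5 (g = 8 + (-3 + 0) = 8 - 3 = 5)
k(V) = √(4 + V)
d(C, t) = 5*t
s(K) = 334 + K (s(K) = K + 334 = 334 + K)
x - s(d(-2, k(-4))) = 279273 - (334 + 5*√(4 - 4)) = 279273 - (334 + 5*√0) = 279273 - (334 + 5*0) = 279273 - (334 + 0) = 279273 - 1*334 = 279273 - 334 = 278939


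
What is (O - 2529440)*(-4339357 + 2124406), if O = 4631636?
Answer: -4656261132396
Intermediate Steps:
(O - 2529440)*(-4339357 + 2124406) = (4631636 - 2529440)*(-4339357 + 2124406) = 2102196*(-2214951) = -4656261132396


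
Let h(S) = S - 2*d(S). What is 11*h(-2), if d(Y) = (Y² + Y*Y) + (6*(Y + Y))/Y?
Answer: -462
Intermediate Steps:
d(Y) = 12 + 2*Y² (d(Y) = (Y² + Y²) + (6*(2*Y))/Y = 2*Y² + (12*Y)/Y = 2*Y² + 12 = 12 + 2*Y²)
h(S) = -24 + S - 4*S² (h(S) = S - 2*(12 + 2*S²) = S + (-24 - 4*S²) = -24 + S - 4*S²)
11*h(-2) = 11*(-24 - 2 - 4*(-2)²) = 11*(-24 - 2 - 4*4) = 11*(-24 - 2 - 16) = 11*(-42) = -462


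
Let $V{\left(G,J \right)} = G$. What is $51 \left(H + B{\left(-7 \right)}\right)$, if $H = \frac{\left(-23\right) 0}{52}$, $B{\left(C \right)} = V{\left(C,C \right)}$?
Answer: $-357$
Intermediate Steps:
$B{\left(C \right)} = C$
$H = 0$ ($H = 0 \cdot \frac{1}{52} = 0$)
$51 \left(H + B{\left(-7 \right)}\right) = 51 \left(0 - 7\right) = 51 \left(-7\right) = -357$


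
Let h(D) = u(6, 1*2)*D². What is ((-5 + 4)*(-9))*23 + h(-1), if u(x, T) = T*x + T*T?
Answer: 223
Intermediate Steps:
u(x, T) = T² + T*x (u(x, T) = T*x + T² = T² + T*x)
h(D) = 16*D² (h(D) = ((1*2)*(1*2 + 6))*D² = (2*(2 + 6))*D² = (2*8)*D² = 16*D²)
((-5 + 4)*(-9))*23 + h(-1) = ((-5 + 4)*(-9))*23 + 16*(-1)² = -1*(-9)*23 + 16*1 = 9*23 + 16 = 207 + 16 = 223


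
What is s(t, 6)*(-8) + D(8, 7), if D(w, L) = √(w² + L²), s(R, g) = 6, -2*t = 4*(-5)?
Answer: -48 + √113 ≈ -37.370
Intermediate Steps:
t = 10 (t = -2*(-5) = -½*(-20) = 10)
D(w, L) = √(L² + w²)
s(t, 6)*(-8) + D(8, 7) = 6*(-8) + √(7² + 8²) = -48 + √(49 + 64) = -48 + √113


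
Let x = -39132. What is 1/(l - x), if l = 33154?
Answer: 1/72286 ≈ 1.3834e-5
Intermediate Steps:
1/(l - x) = 1/(33154 - 1*(-39132)) = 1/(33154 + 39132) = 1/72286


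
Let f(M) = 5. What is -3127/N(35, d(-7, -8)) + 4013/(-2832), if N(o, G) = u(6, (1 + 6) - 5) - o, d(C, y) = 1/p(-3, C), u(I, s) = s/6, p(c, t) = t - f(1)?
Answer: 3268705/36816 ≈ 88.785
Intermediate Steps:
p(c, t) = -5 + t (p(c, t) = t - 1*5 = t - 5 = -5 + t)
u(I, s) = s/6 (u(I, s) = s*(⅙) = s/6)
d(C, y) = 1/(-5 + C)
N(o, G) = ⅓ - o (N(o, G) = ((1 + 6) - 5)/6 - o = (7 - 5)/6 - o = (⅙)*2 - o = ⅓ - o)
-3127/N(35, d(-7, -8)) + 4013/(-2832) = -3127/(⅓ - 1*35) + 4013/(-2832) = -3127/(⅓ - 35) + 4013*(-1/2832) = -3127/(-104/3) - 4013/2832 = -3127*(-3/104) - 4013/2832 = 9381/104 - 4013/2832 = 3268705/36816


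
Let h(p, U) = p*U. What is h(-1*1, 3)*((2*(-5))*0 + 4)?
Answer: -12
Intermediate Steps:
h(p, U) = U*p
h(-1*1, 3)*((2*(-5))*0 + 4) = (3*(-1*1))*((2*(-5))*0 + 4) = (3*(-1))*(-10*0 + 4) = -3*(0 + 4) = -3*4 = -12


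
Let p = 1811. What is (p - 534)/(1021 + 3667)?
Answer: 1277/4688 ≈ 0.27240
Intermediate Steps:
(p - 534)/(1021 + 3667) = (1811 - 534)/(1021 + 3667) = 1277/4688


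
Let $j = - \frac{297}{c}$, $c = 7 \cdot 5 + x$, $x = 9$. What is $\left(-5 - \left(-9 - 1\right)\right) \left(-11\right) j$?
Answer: $\frac{1485}{4} \approx 371.25$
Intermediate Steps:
$c = 44$ ($c = 7 \cdot 5 + 9 = 35 + 9 = 44$)
$j = - \frac{27}{4}$ ($j = - \frac{297}{44} = \left(-297\right) \frac{1}{44} = - \frac{27}{4} \approx -6.75$)
$\left(-5 - \left(-9 - 1\right)\right) \left(-11\right) j = \left(-5 - \left(-9 - 1\right)\right) \left(-11\right) \left(- \frac{27}{4}\right) = \left(-5 - -10\right) \left(-11\right) \left(- \frac{27}{4}\right) = \left(-5 + 10\right) \left(-11\right) \left(- \frac{27}{4}\right) = 5 \left(-11\right) \left(- \frac{27}{4}\right) = \left(-55\right) \left(- \frac{27}{4}\right) = \frac{1485}{4}$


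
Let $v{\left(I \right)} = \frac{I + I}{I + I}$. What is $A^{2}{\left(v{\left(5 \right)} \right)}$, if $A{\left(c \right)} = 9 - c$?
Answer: $64$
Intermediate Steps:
$v{\left(I \right)} = 1$ ($v{\left(I \right)} = \frac{2 I}{2 I} = 2 I \frac{1}{2 I} = 1$)
$A^{2}{\left(v{\left(5 \right)} \right)} = \left(9 - 1\right)^{2} = 8^{2} = 64$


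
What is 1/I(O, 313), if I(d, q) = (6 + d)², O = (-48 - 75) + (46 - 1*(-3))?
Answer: 1/4624 ≈ 0.00021626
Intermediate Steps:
O = -74 (O = -123 + (46 + 3) = -123 + 49 = -74)
1/I(O, 313) = 1/((6 - 74)²) = 1/((-68)²) = 1/4624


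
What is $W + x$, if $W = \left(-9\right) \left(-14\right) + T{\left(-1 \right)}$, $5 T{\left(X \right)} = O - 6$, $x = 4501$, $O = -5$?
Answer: $\frac{23124}{5} \approx 4624.8$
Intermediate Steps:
$T{\left(X \right)} = - \frac{11}{5}$ ($T{\left(X \right)} = \frac{-5 - 6}{5} = \frac{1}{5} \left(-11\right) = - \frac{11}{5}$)
$W = \frac{619}{5}$ ($W = \left(-9\right) \left(-14\right) - \frac{11}{5} = 126 - \frac{11}{5} = \frac{619}{5} \approx 123.8$)
$W + x = \frac{619}{5} + 4501 = \frac{23124}{5}$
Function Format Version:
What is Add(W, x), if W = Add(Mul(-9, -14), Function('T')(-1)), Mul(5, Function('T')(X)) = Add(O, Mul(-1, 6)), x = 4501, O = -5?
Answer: Rational(23124, 5) ≈ 4624.8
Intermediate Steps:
Function('T')(X) = Rational(-11, 5) (Function('T')(X) = Mul(Rational(1, 5), Add(-5, Mul(-1, 6))) = Mul(Rational(1, 5), Add(-5, -6)) = Mul(Rational(1, 5), -11) = Rational(-11, 5))
W = Rational(619, 5) (W = Add(Mul(-9, -14), Rational(-11, 5)) = Add(126, Rational(-11, 5)) = Rational(619, 5) ≈ 123.80)
Add(W, x) = Add(Rational(619, 5), 4501) = Rational(23124, 5)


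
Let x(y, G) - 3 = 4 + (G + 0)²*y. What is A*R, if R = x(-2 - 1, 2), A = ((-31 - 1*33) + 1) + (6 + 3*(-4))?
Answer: 345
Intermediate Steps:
A = -69 (A = ((-31 - 33) + 1) + (6 - 12) = (-64 + 1) - 6 = -63 - 6 = -69)
x(y, G) = 7 + y*G² (x(y, G) = 3 + (4 + (G + 0)²*y) = 3 + (4 + G²*y) = 3 + (4 + y*G²) = 7 + y*G²)
R = -5 (R = 7 + (-2 - 1)*2² = 7 - 3*4 = 7 - 12 = -5)
A*R = -69*(-5) = 345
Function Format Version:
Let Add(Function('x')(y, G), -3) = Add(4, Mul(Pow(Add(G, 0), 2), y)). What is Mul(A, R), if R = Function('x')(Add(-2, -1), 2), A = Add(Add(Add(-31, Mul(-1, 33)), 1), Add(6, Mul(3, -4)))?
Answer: 345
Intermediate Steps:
A = -69 (A = Add(Add(Add(-31, -33), 1), Add(6, -12)) = Add(Add(-64, 1), -6) = Add(-63, -6) = -69)
Function('x')(y, G) = Add(7, Mul(y, Pow(G, 2))) (Function('x')(y, G) = Add(3, Add(4, Mul(Pow(Add(G, 0), 2), y))) = Add(3, Add(4, Mul(Pow(G, 2), y))) = Add(3, Add(4, Mul(y, Pow(G, 2)))) = Add(7, Mul(y, Pow(G, 2))))
R = -5 (R = Add(7, Mul(Add(-2, -1), Pow(2, 2))) = Add(7, Mul(-3, 4)) = Add(7, -12) = -5)
Mul(A, R) = Mul(-69, -5) = 345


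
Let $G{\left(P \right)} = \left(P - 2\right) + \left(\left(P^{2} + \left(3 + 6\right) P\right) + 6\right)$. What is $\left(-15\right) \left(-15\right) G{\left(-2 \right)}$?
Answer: $-2700$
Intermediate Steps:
$G{\left(P \right)} = 4 + P^{2} + 10 P$ ($G{\left(P \right)} = \left(-2 + P\right) + \left(\left(P^{2} + 9 P\right) + 6\right) = \left(-2 + P\right) + \left(6 + P^{2} + 9 P\right) = 4 + P^{2} + 10 P$)
$\left(-15\right) \left(-15\right) G{\left(-2 \right)} = \left(-15\right) \left(-15\right) \left(4 + \left(-2\right)^{2} + 10 \left(-2\right)\right) = 225 \left(4 + 4 - 20\right) = 225 \left(-12\right) = -2700$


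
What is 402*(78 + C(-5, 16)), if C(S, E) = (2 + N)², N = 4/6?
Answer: 102644/3 ≈ 34215.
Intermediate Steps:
N = ⅔ (N = 4*(⅙) = ⅔ ≈ 0.66667)
C(S, E) = 64/9 (C(S, E) = (2 + ⅔)² = (8/3)² = 64/9)
402*(78 + C(-5, 16)) = 402*(78 + 64/9) = 402*(766/9) = 102644/3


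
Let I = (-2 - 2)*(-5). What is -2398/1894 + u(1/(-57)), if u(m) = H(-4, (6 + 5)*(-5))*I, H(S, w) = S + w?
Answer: -1118659/947 ≈ -1181.3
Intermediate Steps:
I = 20 (I = -4*(-5) = 20)
u(m) = -1180 (u(m) = (-4 + (6 + 5)*(-5))*20 = (-4 + 11*(-5))*20 = (-4 - 55)*20 = -59*20 = -1180)
-2398/1894 + u(1/(-57)) = -2398/1894 - 1180 = -2398*1/1894 - 1180 = -1199/947 - 1180 = -1118659/947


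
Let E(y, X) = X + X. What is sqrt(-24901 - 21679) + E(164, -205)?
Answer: -410 + 2*I*sqrt(11645) ≈ -410.0 + 215.82*I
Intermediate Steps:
E(y, X) = 2*X
sqrt(-24901 - 21679) + E(164, -205) = sqrt(-24901 - 21679) + 2*(-205) = sqrt(-46580) - 410 = 2*I*sqrt(11645) - 410 = -410 + 2*I*sqrt(11645)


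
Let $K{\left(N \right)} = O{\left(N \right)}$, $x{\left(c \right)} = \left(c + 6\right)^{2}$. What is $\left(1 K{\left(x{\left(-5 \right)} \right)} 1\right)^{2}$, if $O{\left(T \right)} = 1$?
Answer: $1$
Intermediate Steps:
$x{\left(c \right)} = \left(6 + c\right)^{2}$
$K{\left(N \right)} = 1$
$\left(1 K{\left(x{\left(-5 \right)} \right)} 1\right)^{2} = \left(1 \cdot 1 \cdot 1\right)^{2} = \left(1 \cdot 1\right)^{2} = 1^{2} = 1$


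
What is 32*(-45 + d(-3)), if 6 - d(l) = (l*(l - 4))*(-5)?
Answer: 2112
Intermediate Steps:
d(l) = 6 + 5*l*(-4 + l) (d(l) = 6 - l*(l - 4)*(-5) = 6 - l*(-4 + l)*(-5) = 6 - (-5)*l*(-4 + l) = 6 + 5*l*(-4 + l))
32*(-45 + d(-3)) = 32*(-45 + (6 - 20*(-3) + 5*(-3)**2)) = 32*(-45 + (6 + 60 + 5*9)) = 32*(-45 + (6 + 60 + 45)) = 32*(-45 + 111) = 32*66 = 2112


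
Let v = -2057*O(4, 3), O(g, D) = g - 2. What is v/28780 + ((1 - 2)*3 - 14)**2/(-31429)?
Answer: -68808163/452263310 ≈ -0.15214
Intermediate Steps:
O(g, D) = -2 + g
v = -4114 (v = -2057*(-2 + 4) = -2057*2 = -4114)
v/28780 + ((1 - 2)*3 - 14)**2/(-31429) = -4114/28780 + ((1 - 2)*3 - 14)**2/(-31429) = -4114*1/28780 + (-1*3 - 14)**2*(-1/31429) = -2057/14390 + (-3 - 14)**2*(-1/31429) = -2057/14390 + (-17)**2*(-1/31429) = -2057/14390 + 289*(-1/31429) = -2057/14390 - 289/31429 = -68808163/452263310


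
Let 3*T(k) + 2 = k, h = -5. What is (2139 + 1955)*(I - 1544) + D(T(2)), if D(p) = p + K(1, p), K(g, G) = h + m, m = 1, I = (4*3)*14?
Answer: -5633348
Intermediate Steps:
I = 168 (I = 12*14 = 168)
T(k) = -⅔ + k/3
K(g, G) = -4 (K(g, G) = -5 + 1 = -4)
D(p) = -4 + p (D(p) = p - 4 = -4 + p)
(2139 + 1955)*(I - 1544) + D(T(2)) = (2139 + 1955)*(168 - 1544) + (-4 + (-⅔ + (⅓)*2)) = 4094*(-1376) + (-4 + (-⅔ + ⅔)) = -5633344 + (-4 + 0) = -5633344 - 4 = -5633348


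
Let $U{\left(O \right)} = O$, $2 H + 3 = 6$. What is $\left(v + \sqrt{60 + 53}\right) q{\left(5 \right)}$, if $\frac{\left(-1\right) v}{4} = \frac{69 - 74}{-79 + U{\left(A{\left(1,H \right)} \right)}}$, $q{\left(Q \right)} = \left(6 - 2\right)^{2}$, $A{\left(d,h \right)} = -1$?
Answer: $-4 + 16 \sqrt{113} \approx 166.08$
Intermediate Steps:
$H = \frac{3}{2}$ ($H = - \frac{3}{2} + \frac{1}{2} \cdot 6 = - \frac{3}{2} + 3 = \frac{3}{2} \approx 1.5$)
$q{\left(Q \right)} = 16$ ($q{\left(Q \right)} = 4^{2} = 16$)
$v = - \frac{1}{4}$ ($v = - 4 \frac{69 - 74}{-79 - 1} = - 4 \left(- \frac{5}{-80}\right) = - 4 \left(\left(-5\right) \left(- \frac{1}{80}\right)\right) = \left(-4\right) \frac{1}{16} = - \frac{1}{4} \approx -0.25$)
$\left(v + \sqrt{60 + 53}\right) q{\left(5 \right)} = \left(- \frac{1}{4} + \sqrt{60 + 53}\right) 16 = \left(- \frac{1}{4} + \sqrt{113}\right) 16 = -4 + 16 \sqrt{113}$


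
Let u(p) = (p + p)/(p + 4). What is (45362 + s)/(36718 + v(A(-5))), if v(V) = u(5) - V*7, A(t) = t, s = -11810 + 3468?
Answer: 333180/330787 ≈ 1.0072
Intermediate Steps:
s = -8342
u(p) = 2*p/(4 + p) (u(p) = (2*p)/(4 + p) = 2*p/(4 + p))
v(V) = 10/9 - 7*V (v(V) = 2*5/(4 + 5) - V*7 = 2*5/9 - 7*V = 2*5*(⅑) - 7*V = 10/9 - 7*V)
(45362 + s)/(36718 + v(A(-5))) = (45362 - 8342)/(36718 + (10/9 - 7*(-5))) = 37020/(36718 + (10/9 + 35)) = 37020/(36718 + 325/9) = 37020/(330787/9) = 37020*(9/330787) = 333180/330787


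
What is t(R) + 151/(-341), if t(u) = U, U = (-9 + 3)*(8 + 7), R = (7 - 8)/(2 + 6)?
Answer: -30841/341 ≈ -90.443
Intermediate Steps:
R = -⅛ (R = -1/8 = -1*⅛ = -⅛ ≈ -0.12500)
U = -90 (U = -6*15 = -90)
t(u) = -90
t(R) + 151/(-341) = -90 + 151/(-341) = -90 - 1/341*151 = -90 - 151/341 = -30841/341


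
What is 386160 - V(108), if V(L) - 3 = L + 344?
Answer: 385705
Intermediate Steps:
V(L) = 347 + L (V(L) = 3 + (L + 344) = 3 + (344 + L) = 347 + L)
386160 - V(108) = 386160 - (347 + 108) = 386160 - 1*455 = 386160 - 455 = 385705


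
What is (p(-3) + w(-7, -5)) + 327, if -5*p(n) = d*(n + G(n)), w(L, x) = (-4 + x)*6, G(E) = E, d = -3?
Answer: 1347/5 ≈ 269.40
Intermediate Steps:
w(L, x) = -24 + 6*x
p(n) = 6*n/5 (p(n) = -(-3)*(n + n)/5 = -(-3)*2*n/5 = -(-6)*n/5 = 6*n/5)
(p(-3) + w(-7, -5)) + 327 = ((6/5)*(-3) + (-24 + 6*(-5))) + 327 = (-18/5 + (-24 - 30)) + 327 = (-18/5 - 54) + 327 = -288/5 + 327 = 1347/5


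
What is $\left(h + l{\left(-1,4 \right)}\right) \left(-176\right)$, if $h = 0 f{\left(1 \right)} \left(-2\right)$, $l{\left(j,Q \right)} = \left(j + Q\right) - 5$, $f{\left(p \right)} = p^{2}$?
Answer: $352$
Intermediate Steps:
$l{\left(j,Q \right)} = -5 + Q + j$ ($l{\left(j,Q \right)} = \left(Q + j\right) - 5 = -5 + Q + j$)
$h = 0$ ($h = 0 \cdot 1^{2} \left(-2\right) = 0 \cdot 1 \left(-2\right) = 0 \left(-2\right) = 0$)
$\left(h + l{\left(-1,4 \right)}\right) \left(-176\right) = \left(0 - 2\right) \left(-176\right) = \left(-2\right) \left(-176\right) = 352$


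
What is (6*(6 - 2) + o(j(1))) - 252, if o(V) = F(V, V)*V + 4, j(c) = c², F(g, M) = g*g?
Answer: -223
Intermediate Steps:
F(g, M) = g²
o(V) = 4 + V³ (o(V) = V²*V + 4 = V³ + 4 = 4 + V³)
(6*(6 - 2) + o(j(1))) - 252 = (6*(6 - 2) + (4 + (1²)³)) - 252 = (6*4 + (4 + 1³)) - 252 = (24 + (4 + 1)) - 252 = (24 + 5) - 252 = 29 - 252 = -223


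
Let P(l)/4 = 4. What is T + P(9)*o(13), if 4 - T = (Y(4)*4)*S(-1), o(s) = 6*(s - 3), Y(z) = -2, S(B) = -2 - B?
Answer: 956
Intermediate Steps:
P(l) = 16 (P(l) = 4*4 = 16)
o(s) = -18 + 6*s (o(s) = 6*(-3 + s) = -18 + 6*s)
T = -4 (T = 4 - (-2*4)*(-2 - 1*(-1)) = 4 - (-8)*(-2 + 1) = 4 - (-8)*(-1) = 4 - 1*8 = 4 - 8 = -4)
T + P(9)*o(13) = -4 + 16*(-18 + 6*13) = -4 + 16*(-18 + 78) = -4 + 16*60 = -4 + 960 = 956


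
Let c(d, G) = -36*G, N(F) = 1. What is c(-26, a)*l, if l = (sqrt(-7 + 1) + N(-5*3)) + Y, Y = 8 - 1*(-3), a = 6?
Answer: -2592 - 216*I*sqrt(6) ≈ -2592.0 - 529.09*I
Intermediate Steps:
Y = 11 (Y = 8 + 3 = 11)
l = 12 + I*sqrt(6) (l = (sqrt(-7 + 1) + 1) + 11 = (sqrt(-6) + 1) + 11 = (I*sqrt(6) + 1) + 11 = (1 + I*sqrt(6)) + 11 = 12 + I*sqrt(6) ≈ 12.0 + 2.4495*I)
c(-26, a)*l = (-36*6)*(12 + I*sqrt(6)) = -216*(12 + I*sqrt(6)) = -2592 - 216*I*sqrt(6)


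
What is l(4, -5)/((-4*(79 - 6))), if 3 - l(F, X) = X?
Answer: -2/73 ≈ -0.027397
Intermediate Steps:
l(F, X) = 3 - X
l(4, -5)/((-4*(79 - 6))) = (3 - 1*(-5))/((-4*(79 - 6))) = (3 + 5)/((-4*73)) = 8/(-292) = 8*(-1/292) = -2/73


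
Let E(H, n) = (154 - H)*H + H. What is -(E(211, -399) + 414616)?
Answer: -402800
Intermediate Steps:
E(H, n) = H + H*(154 - H) (E(H, n) = H*(154 - H) + H = H + H*(154 - H))
-(E(211, -399) + 414616) = -(211*(155 - 1*211) + 414616) = -(211*(155 - 211) + 414616) = -(211*(-56) + 414616) = -(-11816 + 414616) = -1*402800 = -402800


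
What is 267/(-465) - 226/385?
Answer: -13859/11935 ≈ -1.1612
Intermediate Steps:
267/(-465) - 226/385 = 267*(-1/465) - 226*1/385 = -89/155 - 226/385 = -13859/11935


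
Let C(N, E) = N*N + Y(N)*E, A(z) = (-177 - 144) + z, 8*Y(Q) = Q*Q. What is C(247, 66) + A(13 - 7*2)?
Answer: 2256045/4 ≈ 5.6401e+5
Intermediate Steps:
Y(Q) = Q**2/8 (Y(Q) = (Q*Q)/8 = Q**2/8)
A(z) = -321 + z
C(N, E) = N**2 + E*N**2/8 (C(N, E) = N*N + (N**2/8)*E = N**2 + E*N**2/8)
C(247, 66) + A(13 - 7*2) = (1/8)*247**2*(8 + 66) + (-321 + (13 - 7*2)) = (1/8)*61009*74 + (-321 + (13 - 14)) = 2257333/4 + (-321 - 1) = 2257333/4 - 322 = 2256045/4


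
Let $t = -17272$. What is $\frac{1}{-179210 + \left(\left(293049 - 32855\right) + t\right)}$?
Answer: $\frac{1}{63712} \approx 1.5696 \cdot 10^{-5}$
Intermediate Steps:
$\frac{1}{-179210 + \left(\left(293049 - 32855\right) + t\right)} = \frac{1}{-179210 + \left(\left(293049 - 32855\right) - 17272\right)} = \frac{1}{-179210 + \left(260194 - 17272\right)} = \frac{1}{-179210 + 242922} = \frac{1}{63712}$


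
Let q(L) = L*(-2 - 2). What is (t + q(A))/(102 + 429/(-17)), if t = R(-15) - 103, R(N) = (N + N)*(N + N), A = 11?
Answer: 4267/435 ≈ 9.8092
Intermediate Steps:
R(N) = 4*N**2 (R(N) = (2*N)*(2*N) = 4*N**2)
q(L) = -4*L (q(L) = L*(-4) = -4*L)
t = 797 (t = 4*(-15)**2 - 103 = 4*225 - 103 = 900 - 103 = 797)
(t + q(A))/(102 + 429/(-17)) = (797 - 4*11)/(102 + 429/(-17)) = (797 - 44)/(102 + 429*(-1/17)) = 753/(102 - 429/17) = 753/(1305/17) = 753*(17/1305) = 4267/435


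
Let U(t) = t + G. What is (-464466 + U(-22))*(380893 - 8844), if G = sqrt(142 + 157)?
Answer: -172812295912 + 372049*sqrt(299) ≈ -1.7281e+11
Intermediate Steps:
G = sqrt(299) ≈ 17.292
U(t) = t + sqrt(299)
(-464466 + U(-22))*(380893 - 8844) = (-464466 + (-22 + sqrt(299)))*(380893 - 8844) = (-464488 + sqrt(299))*372049 = -172812295912 + 372049*sqrt(299)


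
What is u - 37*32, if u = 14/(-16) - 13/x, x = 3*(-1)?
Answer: -28333/24 ≈ -1180.5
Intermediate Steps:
x = -3
u = 83/24 (u = 14/(-16) - 13/(-3) = 14*(-1/16) - 13*(-⅓) = -7/8 + 13/3 = 83/24 ≈ 3.4583)
u - 37*32 = 83/24 - 37*32 = 83/24 - 1184 = -28333/24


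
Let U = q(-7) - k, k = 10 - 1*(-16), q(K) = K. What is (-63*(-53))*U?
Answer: -110187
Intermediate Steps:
k = 26 (k = 10 + 16 = 26)
U = -33 (U = -7 - 1*26 = -7 - 26 = -33)
(-63*(-53))*U = -63*(-53)*(-33) = 3339*(-33) = -110187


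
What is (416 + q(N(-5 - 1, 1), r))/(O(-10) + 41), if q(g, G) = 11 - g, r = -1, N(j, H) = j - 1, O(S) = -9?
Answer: 217/16 ≈ 13.563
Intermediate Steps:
N(j, H) = -1 + j
(416 + q(N(-5 - 1, 1), r))/(O(-10) + 41) = (416 + (11 - (-1 + (-5 - 1))))/(-9 + 41) = (416 + (11 - (-1 - 6)))/32 = (416 + (11 - 1*(-7)))*(1/32) = (416 + (11 + 7))*(1/32) = (416 + 18)*(1/32) = 434*(1/32) = 217/16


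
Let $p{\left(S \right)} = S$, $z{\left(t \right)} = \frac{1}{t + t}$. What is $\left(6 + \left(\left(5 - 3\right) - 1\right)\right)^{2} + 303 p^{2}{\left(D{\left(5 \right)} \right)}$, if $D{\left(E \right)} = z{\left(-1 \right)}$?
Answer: $\frac{499}{4} \approx 124.75$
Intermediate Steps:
$z{\left(t \right)} = \frac{1}{2 t}$
$D{\left(E \right)} = - \frac{1}{2}$ ($D{\left(E \right)} = \frac{1}{2 \left(-1\right)} = \frac{1}{2} \left(-1\right) = - \frac{1}{2}$)
$\left(6 + \left(\left(5 - 3\right) - 1\right)\right)^{2} + 303 p^{2}{\left(D{\left(5 \right)} \right)} = \left(6 + \left(\left(5 - 3\right) - 1\right)\right)^{2} + 303 \left(- \frac{1}{2}\right)^{2} = \left(6 + \left(2 - 1\right)\right)^{2} + 303 \cdot \frac{1}{4} = \left(6 + 1\right)^{2} + \frac{303}{4} = 7^{2} + \frac{303}{4} = 49 + \frac{303}{4} = \frac{499}{4}$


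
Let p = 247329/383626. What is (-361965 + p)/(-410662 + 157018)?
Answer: 46286312587/32434811048 ≈ 1.4271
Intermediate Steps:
p = 247329/383626 (p = 247329*(1/383626) = 247329/383626 ≈ 0.64471)
(-361965 + p)/(-410662 + 157018) = (-361965 + 247329/383626)/(-410662 + 157018) = -138858937761/383626/(-253644) = -138858937761/383626*(-1/253644) = 46286312587/32434811048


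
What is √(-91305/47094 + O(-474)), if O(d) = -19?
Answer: I*√5159885506/15698 ≈ 4.5759*I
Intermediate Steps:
√(-91305/47094 + O(-474)) = √(-91305/47094 - 19) = √(-91305*1/47094 - 19) = √(-30435/15698 - 19) = √(-328697/15698) = I*√5159885506/15698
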